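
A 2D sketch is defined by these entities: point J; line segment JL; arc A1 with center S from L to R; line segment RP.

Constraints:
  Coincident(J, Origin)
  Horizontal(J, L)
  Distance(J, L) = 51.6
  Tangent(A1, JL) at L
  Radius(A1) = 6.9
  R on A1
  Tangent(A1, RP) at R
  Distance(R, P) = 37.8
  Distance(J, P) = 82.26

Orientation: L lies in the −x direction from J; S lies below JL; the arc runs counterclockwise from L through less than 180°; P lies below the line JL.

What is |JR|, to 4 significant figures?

58.15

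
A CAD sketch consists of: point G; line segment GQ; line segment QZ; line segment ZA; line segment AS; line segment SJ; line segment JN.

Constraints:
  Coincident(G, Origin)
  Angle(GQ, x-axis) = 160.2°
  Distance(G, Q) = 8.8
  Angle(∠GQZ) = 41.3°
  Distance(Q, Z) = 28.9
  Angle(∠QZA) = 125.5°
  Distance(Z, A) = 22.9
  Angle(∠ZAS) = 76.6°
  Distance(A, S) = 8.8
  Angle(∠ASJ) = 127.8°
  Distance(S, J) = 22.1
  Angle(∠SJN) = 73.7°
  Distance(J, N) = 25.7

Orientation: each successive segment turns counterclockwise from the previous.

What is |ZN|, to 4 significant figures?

8.273

G is at the origin; GQ runs at 160.2° with length 8.8, so Q = (-8.280, 2.981). ∠GQZ = 41.3° gives QZ at -61.10° from the x-axis; with |QZ| = 28.9, Z = (5.687, -22.32). ∠QZA = 125.5° gives ZA at -6.600° from the x-axis; with |ZA| = 22.9, A = (28.44, -24.95). ∠ZAS = 76.6° gives AS at 96.80° from the x-axis; with |AS| = 8.8, S = (27.39, -16.21). ∠ASJ = 127.8° gives SJ at 149.0° from the x-axis; with |SJ| = 22.1, J = (8.450, -4.832). ∠SJN = 73.7° gives JN at -104.7° from the x-axis; with |JN| = 25.7, N = (1.928, -29.69). Then |ZN| = |N − Z| = 8.273.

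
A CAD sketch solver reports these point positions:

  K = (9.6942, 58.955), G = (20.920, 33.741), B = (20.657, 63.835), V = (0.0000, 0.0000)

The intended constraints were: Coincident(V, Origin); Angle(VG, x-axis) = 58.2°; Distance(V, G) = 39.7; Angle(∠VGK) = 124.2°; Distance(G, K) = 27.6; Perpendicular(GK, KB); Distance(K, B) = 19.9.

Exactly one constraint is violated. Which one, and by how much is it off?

Distance(K, B) = 19.9 — off by 7.90.

V = (0.00, 0.00) ✓; VG at 58.20° ✓; |VG| = 39.70 ✓; ∠VGK = 124.2° ✓; |GK| = 27.60 ✓; ∠(GK, KB) = 90.00° ✓; |KB| = 12.00 ✗.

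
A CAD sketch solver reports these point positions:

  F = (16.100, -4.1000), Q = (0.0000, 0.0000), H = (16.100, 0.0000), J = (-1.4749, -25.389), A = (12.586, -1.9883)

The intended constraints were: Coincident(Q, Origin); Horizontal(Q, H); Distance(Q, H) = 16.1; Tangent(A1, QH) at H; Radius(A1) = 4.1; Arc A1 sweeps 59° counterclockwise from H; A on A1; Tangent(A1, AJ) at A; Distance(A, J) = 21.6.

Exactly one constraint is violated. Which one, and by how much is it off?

Distance(A, J) = 21.6 — off by 5.70.

Q = (0.00, 0.00) ✓; Q.y = 0.00, H.y = 0.00 ✓; |QH| = 16.10 ✓; ∠(FH, HQ) = 90.00° ✓; |FH| = 4.100 ✓; bearing(F→A) − bearing(F→H) = 59.00° ✓; |FA| = 4.100 ✓; ∠(FA, AJ) = 90.00° ✓; |AJ| = 27.30 ✗.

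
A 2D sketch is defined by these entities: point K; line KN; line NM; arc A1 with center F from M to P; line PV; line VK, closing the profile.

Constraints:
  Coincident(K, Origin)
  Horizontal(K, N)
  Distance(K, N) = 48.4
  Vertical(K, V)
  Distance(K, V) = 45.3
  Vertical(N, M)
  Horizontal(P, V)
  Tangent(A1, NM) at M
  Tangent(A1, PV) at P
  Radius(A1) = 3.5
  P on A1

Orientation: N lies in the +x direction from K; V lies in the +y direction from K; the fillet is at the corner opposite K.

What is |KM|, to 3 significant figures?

64.0

K is at the origin; KN is horizontal with |KN| = 48.4 and N on the +x side, so N = (48.4, 0.00). KV is vertical with |KV| = 45.3 and V on the +y side, so V = (0.00, 45.3). The virtual corner opposite K is at (48.4, 45.3). Since A1 is tangent to NM there, FM ⟂ NM and since A1 is tangent to PV there, FP ⟂ PV, with radius 3.5, so the center F sits 3.5 in from both sides at F = (44.9, 41.8). That places the tangent points at M = (48.4, 41.8) on NM and P = (44.9, 45.3) on PV. Then |KM| = |M − K| = 64.0.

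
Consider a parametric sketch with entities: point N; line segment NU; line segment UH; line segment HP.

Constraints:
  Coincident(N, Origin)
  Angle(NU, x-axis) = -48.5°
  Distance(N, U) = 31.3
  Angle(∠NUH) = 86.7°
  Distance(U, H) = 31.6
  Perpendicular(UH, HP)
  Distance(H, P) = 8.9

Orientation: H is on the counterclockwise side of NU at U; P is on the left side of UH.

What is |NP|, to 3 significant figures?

37.2

∠NUH = 86.7°, so UH runs at -48.5° + (180° − 86.7°) = 44.8° from the x-axis; with |UH| = 31.6, H = U + 31.6·(cos 44.8°, sin 44.8°) = (43.2, -1.18). UH ⟂ HP; with |HP| = 8.9 on the left of UH, P = H + 8.9·(-0.705, 0.710) = (36.9, 5.14). Then |NP| = |P − N| = 37.2.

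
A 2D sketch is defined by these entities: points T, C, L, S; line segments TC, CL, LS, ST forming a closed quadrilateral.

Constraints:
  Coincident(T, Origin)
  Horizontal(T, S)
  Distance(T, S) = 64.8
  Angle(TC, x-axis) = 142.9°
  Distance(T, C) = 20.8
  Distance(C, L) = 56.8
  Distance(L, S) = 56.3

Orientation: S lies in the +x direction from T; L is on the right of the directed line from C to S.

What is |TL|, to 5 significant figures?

37.058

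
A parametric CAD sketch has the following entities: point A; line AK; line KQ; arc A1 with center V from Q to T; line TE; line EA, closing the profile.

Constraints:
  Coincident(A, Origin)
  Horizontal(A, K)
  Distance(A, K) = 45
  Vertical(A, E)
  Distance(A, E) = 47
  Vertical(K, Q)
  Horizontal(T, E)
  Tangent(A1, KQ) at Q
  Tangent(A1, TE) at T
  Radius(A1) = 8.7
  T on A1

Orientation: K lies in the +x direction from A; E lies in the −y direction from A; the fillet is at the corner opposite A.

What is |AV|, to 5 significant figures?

52.769

A and E share the same x with |AE| = 47.0 and E on the −y side, so E = (0.0000, -47.000). The virtual corner opposite A is at (45.000, -47.000). The tangent condition forces VQ to be normal to KQ and the tangent condition forces VT to be normal to TE, with radius 8.7, so the center V sits 8.7 in from both sides at V = (36.300, -38.300). Then |AV| = |V − A| = 52.769.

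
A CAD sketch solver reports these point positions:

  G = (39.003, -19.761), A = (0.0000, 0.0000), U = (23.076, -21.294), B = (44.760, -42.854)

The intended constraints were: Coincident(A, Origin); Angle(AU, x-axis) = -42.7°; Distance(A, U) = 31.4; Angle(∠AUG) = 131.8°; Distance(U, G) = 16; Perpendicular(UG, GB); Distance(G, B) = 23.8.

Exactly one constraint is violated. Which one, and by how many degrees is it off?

Perpendicular(UG, GB) — off by 8.50°.

A = (0.00, 0.00) ✓; AU at -42.70° ✓; |AU| = 31.40 ✓; ∠AUG = 131.8° ✓; |UG| = 16.00 ✓; ∠(UG, GB) = 81.50° ✗; |GB| = 23.80 ✓.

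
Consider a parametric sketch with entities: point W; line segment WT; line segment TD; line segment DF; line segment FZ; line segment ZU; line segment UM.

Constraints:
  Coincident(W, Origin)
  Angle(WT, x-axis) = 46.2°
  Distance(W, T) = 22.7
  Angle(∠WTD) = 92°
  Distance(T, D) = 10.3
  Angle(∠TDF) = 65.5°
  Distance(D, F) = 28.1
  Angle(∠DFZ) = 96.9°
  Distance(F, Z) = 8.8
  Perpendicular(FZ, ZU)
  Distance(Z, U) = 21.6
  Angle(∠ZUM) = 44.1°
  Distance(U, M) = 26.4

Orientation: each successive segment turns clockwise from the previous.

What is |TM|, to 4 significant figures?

27.33

W is at the origin; WT runs at 46.2° with length 22.7, so T = (15.71, 16.38). ∠WTD = 92.0° gives TD at -41.80° from the x-axis; with |TD| = 10.3, D = (23.39, 9.519). ∠TDF = 65.5° gives DF at -156.3° from the x-axis; with |DF| = 28.1, F = (-2.340, -1.776). ∠DFZ = 96.9° gives FZ at 120.6° from the x-axis; with |FZ| = 8.8, Z = (-6.820, 5.798). FZ ⟂ ZU, so ZU runs at 30.60°; with |ZU| = 21.6, U = (11.77, 16.79). ∠ZUM = 44.1° gives UM at -105.3° from the x-axis; with |UM| = 26.4, M = (4.806, -8.671). Then |TM| = |M − T| = 27.33.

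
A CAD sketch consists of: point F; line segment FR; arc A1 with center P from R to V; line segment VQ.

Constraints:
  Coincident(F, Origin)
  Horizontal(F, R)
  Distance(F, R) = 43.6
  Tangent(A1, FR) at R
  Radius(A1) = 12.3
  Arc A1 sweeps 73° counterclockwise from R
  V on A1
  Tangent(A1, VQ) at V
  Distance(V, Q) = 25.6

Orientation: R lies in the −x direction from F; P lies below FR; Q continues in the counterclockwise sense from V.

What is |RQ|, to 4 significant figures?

38.36

F is at the origin; F and R share the same y with |FR| = 43.6 and R on the −x side, so R = (-43.60, 0.000). Since A1 is tangent to FR there, PR ⟂ FR, so P = R + (0, -12.3) = (-43.60, -12.30). On A1, R sits at bearing 90° from P; a 73° counterclockwise sweep puts V at bearing 163°, so V = P + 12.3·(cos 163°, sin 163°) = (-55.36, -8.704). The tangent condition forces PV to be normal to VQ, so VQ runs along (−sin 163°, cos 163°); with |VQ| = 25.6, Q = (-62.85, -33.19). Then |RQ| = |Q − R| = 38.36.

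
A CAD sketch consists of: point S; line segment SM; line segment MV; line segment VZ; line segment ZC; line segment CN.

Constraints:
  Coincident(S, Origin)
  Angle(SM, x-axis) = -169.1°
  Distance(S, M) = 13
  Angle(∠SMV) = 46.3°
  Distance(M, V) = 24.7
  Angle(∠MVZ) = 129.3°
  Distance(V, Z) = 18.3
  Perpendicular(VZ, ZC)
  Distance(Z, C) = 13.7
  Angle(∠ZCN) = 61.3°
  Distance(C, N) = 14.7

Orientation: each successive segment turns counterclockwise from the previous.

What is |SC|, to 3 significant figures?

21.4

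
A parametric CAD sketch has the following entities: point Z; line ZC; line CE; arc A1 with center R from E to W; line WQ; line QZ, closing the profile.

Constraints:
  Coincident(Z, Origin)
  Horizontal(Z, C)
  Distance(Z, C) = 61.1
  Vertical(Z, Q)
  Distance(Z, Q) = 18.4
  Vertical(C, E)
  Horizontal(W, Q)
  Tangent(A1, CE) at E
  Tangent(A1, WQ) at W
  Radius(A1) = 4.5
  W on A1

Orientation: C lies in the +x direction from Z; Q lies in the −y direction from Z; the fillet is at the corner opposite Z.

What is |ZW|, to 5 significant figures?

59.516

Z is at the origin; ZC is horizontal with |ZC| = 61.1 and C on the +x side, so C = (61.100, 0.0000). ZQ is vertical with |ZQ| = 18.4 and Q on the −y side, so Q = (0.0000, -18.400). The virtual corner opposite Z is at (61.100, -18.400). Since A1 is tangent to CE there, RE ⟂ CE and tangency of A1 to WQ means the radius RW is perpendicular to WQ, with radius 4.5, so the center R sits 4.5 in from both sides at R = (56.600, -13.900). That places the tangent points at E = (61.100, -13.900) on CE and W = (56.600, -18.400) on WQ. Then |ZW| = |W − Z| = 59.516.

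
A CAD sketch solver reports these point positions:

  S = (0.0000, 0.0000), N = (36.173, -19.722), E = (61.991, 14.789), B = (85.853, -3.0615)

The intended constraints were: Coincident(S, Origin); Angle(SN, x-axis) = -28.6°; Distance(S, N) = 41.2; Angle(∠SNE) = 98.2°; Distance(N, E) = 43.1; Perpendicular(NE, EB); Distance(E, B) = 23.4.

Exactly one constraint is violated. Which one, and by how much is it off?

Distance(E, B) = 23.4 — off by 6.40.

S = (0.00, 0.00) ✓; SN at -28.60° ✓; |SN| = 41.20 ✓; ∠SNE = 98.20° ✓; |NE| = 43.10 ✓; ∠(NE, EB) = 90.00° ✓; |EB| = 29.80 ✗.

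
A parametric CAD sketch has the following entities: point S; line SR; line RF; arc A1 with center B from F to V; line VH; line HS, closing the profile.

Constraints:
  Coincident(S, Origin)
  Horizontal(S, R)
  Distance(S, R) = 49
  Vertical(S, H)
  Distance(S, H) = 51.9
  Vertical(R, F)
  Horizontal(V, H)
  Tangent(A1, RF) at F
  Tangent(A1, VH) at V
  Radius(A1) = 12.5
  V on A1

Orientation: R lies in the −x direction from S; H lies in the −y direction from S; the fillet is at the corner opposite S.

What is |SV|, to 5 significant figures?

63.450

S is at the origin; S and R share the same y with |SR| = 49.0 and R on the −x side, so R = (-49.000, 0.0000). SH is vertical with |SH| = 51.9 and H on the −y side, so H = (0.0000, -51.900). The virtual corner opposite S is at (-49.000, -51.900). A1 meets RF tangentially, so BF is at right angles to RF and the tangent condition forces BV to be normal to VH, with radius 12.5, so the center B sits 12.5 in from both sides at B = (-36.500, -39.400). That places the tangent points at F = (-49.000, -39.400) on RF and V = (-36.500, -51.900) on VH. Then |SV| = |V − S| = 63.450.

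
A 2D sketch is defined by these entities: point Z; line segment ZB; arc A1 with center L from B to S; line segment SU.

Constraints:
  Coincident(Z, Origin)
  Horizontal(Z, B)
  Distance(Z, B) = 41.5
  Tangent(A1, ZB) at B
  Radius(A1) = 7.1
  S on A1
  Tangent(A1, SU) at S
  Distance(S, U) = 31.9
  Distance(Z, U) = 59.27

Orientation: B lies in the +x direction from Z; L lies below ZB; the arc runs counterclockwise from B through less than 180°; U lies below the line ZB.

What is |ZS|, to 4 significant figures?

35.90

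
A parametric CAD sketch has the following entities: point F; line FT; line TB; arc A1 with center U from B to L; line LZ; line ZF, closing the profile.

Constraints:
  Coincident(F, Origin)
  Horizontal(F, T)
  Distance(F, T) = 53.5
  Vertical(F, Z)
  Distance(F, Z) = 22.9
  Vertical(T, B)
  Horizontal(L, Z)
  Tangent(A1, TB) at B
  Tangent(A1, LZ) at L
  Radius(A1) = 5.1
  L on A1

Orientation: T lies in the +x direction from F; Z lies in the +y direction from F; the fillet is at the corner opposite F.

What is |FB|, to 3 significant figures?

56.4

F is at the origin; FT is horizontal with |FT| = 53.5 and T on the +x side, so T = (53.5, 0.00). FZ is vertical with |FZ| = 22.9 and Z on the +y side, so Z = (0.00, 22.9). The virtual corner opposite F is at (53.5, 22.9). A1 meets TB tangentially, so UB is at right angles to TB and the tangent condition forces UL to be normal to LZ, with radius 5.1, so the center U sits 5.1 in from both sides at U = (48.4, 17.8). That places the tangent points at B = (53.5, 17.8) on TB and L = (48.4, 22.9) on LZ. Then |FB| = |B − F| = 56.4.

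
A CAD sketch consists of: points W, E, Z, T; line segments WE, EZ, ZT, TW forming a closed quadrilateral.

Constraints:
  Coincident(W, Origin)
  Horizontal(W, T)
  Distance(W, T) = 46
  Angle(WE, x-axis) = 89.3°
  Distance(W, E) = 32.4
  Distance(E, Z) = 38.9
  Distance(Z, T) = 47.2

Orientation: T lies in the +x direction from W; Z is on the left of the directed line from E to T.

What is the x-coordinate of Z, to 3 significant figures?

36.7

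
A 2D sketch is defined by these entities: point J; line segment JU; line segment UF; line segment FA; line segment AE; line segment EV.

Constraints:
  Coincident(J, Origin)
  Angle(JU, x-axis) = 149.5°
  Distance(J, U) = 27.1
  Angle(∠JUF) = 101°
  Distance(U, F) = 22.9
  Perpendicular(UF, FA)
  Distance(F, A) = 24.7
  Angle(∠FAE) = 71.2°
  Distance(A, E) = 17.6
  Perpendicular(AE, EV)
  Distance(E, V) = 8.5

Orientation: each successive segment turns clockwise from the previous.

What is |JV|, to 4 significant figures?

21.08

J is at the origin; JU runs at 149.5° with length 27.1, so U = (-23.35, 13.75). ∠JUF = 101.0° gives UF at 70.50° from the x-axis; with |UF| = 22.9, F = (-15.71, 35.34). UF ⟂ FA, so FA runs at -19.50°; with |FA| = 24.7, A = (7.577, 27.10). ∠FAE = 71.2° gives AE at -128.3° from the x-axis; with |AE| = 17.6, E = (-3.331, 13.28). AE is perpendicular to EV, so EV runs at 141.7°; with |EV| = 8.5, V = (-10.00, 18.55). Then |JV| = |V − J| = 21.08.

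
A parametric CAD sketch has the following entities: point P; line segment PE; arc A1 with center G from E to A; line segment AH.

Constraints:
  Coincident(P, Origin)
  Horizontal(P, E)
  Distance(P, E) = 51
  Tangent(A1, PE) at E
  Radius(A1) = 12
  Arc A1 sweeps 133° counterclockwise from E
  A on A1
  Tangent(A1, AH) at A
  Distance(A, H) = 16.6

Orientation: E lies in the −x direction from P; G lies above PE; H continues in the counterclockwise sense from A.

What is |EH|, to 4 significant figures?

32.42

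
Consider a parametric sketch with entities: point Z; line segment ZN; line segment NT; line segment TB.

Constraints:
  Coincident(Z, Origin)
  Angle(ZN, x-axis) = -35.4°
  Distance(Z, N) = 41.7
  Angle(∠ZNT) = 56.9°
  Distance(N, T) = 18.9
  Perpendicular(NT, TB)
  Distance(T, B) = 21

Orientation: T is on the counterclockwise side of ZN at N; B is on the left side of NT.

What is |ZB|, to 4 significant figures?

14.46

Z is at the origin; ZN runs at -35.4° with length 41.7, so N = 41.7·(cos -35.4°, sin -35.4°) = (33.99, -24.16). ∠ZNT = 56.9°, so NT runs at -35.4° + (180° − 56.9°) = 87.70° from the x-axis; with |NT| = 18.9, T = N + 18.9·(cos 87.70°, sin 87.70°) = (34.75, -5.271). NT is perpendicular to TB; with |TB| = 21.0 on the left of NT, B = T + 21.0·(-0.9992, 0.04013) = (13.77, -4.428). Then |ZB| = |B − Z| = 14.46.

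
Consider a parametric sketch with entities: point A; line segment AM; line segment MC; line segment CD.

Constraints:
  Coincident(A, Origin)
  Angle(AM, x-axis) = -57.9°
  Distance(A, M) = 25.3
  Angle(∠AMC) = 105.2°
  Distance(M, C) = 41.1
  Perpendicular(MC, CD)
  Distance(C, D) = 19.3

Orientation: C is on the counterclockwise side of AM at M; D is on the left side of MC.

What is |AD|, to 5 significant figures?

48.007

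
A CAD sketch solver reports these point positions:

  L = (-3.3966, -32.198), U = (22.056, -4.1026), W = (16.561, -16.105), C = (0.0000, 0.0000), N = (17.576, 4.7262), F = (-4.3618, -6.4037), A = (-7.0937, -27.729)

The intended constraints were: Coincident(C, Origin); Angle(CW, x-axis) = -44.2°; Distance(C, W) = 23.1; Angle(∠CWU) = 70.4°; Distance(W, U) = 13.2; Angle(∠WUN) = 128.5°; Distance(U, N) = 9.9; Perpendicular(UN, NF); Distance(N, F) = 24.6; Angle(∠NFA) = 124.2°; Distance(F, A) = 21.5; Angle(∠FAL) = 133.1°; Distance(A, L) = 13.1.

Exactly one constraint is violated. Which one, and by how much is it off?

Distance(A, L) = 13.1 — off by 7.30.

C = (0.00, 0.00) ✓; CW at -44.20° ✓; |CW| = 23.10 ✓; ∠CWU = 70.40° ✓; |WU| = 13.20 ✓; ∠WUN = 128.5° ✓; |UN| = 9.900 ✓; ∠(UN, NF) = 90.00° ✓; |NF| = 24.60 ✓; ∠NFA = 124.2° ✓; |FA| = 21.50 ✓; ∠FAL = 133.1° ✓; |AL| = 5.800 ✗.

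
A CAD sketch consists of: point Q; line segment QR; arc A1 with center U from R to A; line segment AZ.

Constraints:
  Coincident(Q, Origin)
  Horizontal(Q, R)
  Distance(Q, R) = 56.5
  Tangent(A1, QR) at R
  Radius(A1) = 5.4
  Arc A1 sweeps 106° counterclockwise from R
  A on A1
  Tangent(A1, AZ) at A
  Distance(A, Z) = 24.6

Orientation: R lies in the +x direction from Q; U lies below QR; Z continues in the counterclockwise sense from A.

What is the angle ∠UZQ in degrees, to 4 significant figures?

58.65°

On A1, R sits at bearing 90° from U; a 106° counterclockwise sweep puts A at bearing 196°, so A = U + 5.4·(cos 196°, sin 196°) = (51.31, -6.888). Since A1 is tangent to AZ there, UA ⟂ AZ, so AZ runs along (−sin 196°, cos 196°); with |AZ| = 24.6, Z = (58.09, -30.54). Then cos ∠UZQ = ZU·ZQ / (|ZU||ZQ|), giving 58.65°.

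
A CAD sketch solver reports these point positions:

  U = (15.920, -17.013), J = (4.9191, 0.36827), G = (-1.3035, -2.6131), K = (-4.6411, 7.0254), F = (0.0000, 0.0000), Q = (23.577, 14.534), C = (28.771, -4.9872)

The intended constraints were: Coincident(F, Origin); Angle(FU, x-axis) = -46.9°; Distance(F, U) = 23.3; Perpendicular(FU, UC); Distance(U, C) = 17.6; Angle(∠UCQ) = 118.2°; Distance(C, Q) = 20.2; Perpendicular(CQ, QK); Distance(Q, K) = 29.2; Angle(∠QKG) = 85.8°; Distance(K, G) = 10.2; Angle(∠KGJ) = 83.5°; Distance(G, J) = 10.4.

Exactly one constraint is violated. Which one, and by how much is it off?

Distance(G, J) = 10.4 — off by 3.50.

F = (0.00, 0.00) ✓; FU at -46.90° ✓; |FU| = 23.30 ✓; ∠(FU, UC) = 90.00° ✓; |UC| = 17.60 ✓; ∠UCQ = 118.2° ✓; |CQ| = 20.20 ✓; ∠(CQ, QK) = 90.00° ✓; |QK| = 29.20 ✓; ∠QKG = 85.80° ✓; |KG| = 10.20 ✓; ∠KGJ = 83.50° ✓; |GJ| = 6.900 ✗.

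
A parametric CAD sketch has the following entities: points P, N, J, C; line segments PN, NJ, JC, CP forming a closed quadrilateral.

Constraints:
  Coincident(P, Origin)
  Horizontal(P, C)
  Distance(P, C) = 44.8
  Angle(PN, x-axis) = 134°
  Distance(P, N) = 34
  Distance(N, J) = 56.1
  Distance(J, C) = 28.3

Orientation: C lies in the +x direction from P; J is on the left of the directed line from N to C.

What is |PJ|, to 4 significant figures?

41.27

P is at the origin; PC is horizontal with |PC| = 44.8 and C in +x, so C = (44.8, 0). PN runs at 134.0° with |PN| = 34.0, so N = (-23.62, 24.46). J is determined by |NJ| = 56.1 and |JC| = 28.3 together: it lies at the intersection of circle(N, 56.1) and circle(C, 28.3). With |NC| = 72.66, the foot of the radical line on NC is 52.48 from N and the perpendicular offset is √(56.1² − 52.48²) = 19.84. Taking the left-of-NC solution: J = (32.47, 25.47).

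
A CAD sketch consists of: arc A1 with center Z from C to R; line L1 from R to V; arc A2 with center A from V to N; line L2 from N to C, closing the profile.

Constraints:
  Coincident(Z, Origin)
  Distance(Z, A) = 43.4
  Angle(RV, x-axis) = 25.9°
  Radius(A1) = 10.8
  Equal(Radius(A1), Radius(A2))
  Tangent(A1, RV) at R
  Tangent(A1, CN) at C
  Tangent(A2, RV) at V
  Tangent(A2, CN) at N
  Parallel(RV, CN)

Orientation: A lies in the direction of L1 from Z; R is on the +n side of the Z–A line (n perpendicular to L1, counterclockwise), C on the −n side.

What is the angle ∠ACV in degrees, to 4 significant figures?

12.49°

Tangency of A1 to both parallel lines with radius 10.8 puts R and C at Z ± 10.8·n: R = (-4.717, 9.715), C = (4.717, -9.715). Equal radii place V and N the same way about A: V = A + 10.8·n = (34.32, 28.67), N = A − 10.8·n = (43.76, 9.242). Then cos ∠ACV = CA·CV / (|CA||CV|), giving 12.49°.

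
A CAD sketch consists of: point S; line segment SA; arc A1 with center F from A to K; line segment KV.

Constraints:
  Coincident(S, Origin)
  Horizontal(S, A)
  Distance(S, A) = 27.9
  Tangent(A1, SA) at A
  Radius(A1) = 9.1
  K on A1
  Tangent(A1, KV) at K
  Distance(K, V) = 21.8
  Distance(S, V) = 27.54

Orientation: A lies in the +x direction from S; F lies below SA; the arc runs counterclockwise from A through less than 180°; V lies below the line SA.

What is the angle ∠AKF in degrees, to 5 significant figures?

56.936°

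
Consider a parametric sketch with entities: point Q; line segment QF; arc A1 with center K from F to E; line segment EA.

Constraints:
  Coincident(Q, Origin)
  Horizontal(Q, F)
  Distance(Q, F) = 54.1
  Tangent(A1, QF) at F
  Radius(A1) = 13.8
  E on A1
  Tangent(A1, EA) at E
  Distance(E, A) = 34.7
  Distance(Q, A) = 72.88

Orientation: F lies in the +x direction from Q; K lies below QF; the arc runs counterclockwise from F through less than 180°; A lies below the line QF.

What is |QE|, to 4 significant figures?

44.85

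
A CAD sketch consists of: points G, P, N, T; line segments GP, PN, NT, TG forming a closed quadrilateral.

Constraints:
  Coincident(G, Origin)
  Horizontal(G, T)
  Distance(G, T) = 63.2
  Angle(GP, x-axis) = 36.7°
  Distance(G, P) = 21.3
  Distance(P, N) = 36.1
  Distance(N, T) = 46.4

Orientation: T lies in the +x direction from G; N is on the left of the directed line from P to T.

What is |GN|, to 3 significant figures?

57.0

G is at the origin; GT is horizontal with |GT| = 63.2 and T in +x, so T = (63.2, 0). GP runs at 36.7° with |GP| = 21.3, so P = (17.1, 12.7). N is determined by |PN| = 36.1 and |NT| = 46.4 together: it lies at the intersection of circle(P, 36.1) and circle(T, 46.4). With |PT| = 47.8, the foot of the radical line on PT is 15.0 from P and the perpendicular offset is √(36.1² − 15.0²) = 32.8. Taking the left-of-PT solution: N = (40.3, 40.4).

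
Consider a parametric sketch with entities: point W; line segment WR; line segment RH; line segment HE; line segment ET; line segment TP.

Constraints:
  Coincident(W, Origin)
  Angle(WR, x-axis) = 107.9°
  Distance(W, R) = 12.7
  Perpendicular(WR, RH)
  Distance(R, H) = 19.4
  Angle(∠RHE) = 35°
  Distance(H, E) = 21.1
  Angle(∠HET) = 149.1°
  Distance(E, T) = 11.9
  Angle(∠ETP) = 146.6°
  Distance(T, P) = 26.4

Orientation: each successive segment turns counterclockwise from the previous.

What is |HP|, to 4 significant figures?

52.18

W is at the origin; WR runs at 107.9° with length 12.7, so R = (-3.903, 12.09). WR ⟂ RH, so RH runs at -162.1°; with |RH| = 19.4, H = (-22.36, 6.123). ∠RHE = 35.0° gives HE at -17.10° from the x-axis; with |HE| = 21.1, E = (-2.197, -0.08172). ∠HET = 149.1° gives ET at 13.80° from the x-axis; with |ET| = 11.9, T = (9.359, 2.757). ∠ETP = 146.6° gives TP at 47.20° from the x-axis; with |TP| = 26.4, P = (27.30, 22.13). Then |HP| = |P − H| = 52.18.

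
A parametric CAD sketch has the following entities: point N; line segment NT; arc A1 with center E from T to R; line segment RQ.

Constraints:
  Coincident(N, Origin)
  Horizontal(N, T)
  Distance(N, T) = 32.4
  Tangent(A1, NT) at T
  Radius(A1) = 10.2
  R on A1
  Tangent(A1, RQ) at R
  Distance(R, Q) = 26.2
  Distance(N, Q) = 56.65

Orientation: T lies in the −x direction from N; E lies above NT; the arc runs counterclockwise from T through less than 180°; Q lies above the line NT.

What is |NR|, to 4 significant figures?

30.67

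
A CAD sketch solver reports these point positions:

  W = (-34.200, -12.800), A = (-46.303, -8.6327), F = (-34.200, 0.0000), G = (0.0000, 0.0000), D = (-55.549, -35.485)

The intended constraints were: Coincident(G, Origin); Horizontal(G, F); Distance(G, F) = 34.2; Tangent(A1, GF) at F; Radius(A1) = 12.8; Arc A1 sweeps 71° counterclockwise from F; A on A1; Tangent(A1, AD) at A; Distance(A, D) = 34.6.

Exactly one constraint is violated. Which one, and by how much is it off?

Distance(A, D) = 34.6 — off by 6.20.

G = (0.00, 0.00) ✓; G.y = 0.00, F.y = 0.00 ✓; |GF| = 34.20 ✓; ∠(WF, FG) = 90.00° ✓; |WF| = 12.80 ✓; bearing(W→A) − bearing(W→F) = 71.00° ✓; |WA| = 12.80 ✓; ∠(WA, AD) = 90.00° ✓; |AD| = 28.40 ✗.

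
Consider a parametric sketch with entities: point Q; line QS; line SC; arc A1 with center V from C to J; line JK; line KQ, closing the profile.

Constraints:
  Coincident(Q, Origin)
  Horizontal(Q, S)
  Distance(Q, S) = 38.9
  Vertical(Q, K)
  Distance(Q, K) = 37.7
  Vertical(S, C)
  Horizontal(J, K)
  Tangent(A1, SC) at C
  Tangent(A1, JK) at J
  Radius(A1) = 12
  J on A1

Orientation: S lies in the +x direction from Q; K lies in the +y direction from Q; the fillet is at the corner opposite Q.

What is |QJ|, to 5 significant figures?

46.313

Q is at the origin; QS is horizontal with |QS| = 38.9 and S on the +x side, so S = (38.900, 0.0000). Q and K share the same x with |QK| = 37.7 and K on the +y side, so K = (0.0000, 37.700). The virtual corner opposite Q is at (38.900, 37.700). Since A1 is tangent to SC there, VC ⟂ SC and tangency of A1 to JK means the radius VJ is perpendicular to JK, with radius 12.0, so the center V sits 12.0 in from both sides at V = (26.900, 25.700). That places the tangent points at C = (38.900, 25.700) on SC and J = (26.900, 37.700) on JK. Then |QJ| = |J − Q| = 46.313.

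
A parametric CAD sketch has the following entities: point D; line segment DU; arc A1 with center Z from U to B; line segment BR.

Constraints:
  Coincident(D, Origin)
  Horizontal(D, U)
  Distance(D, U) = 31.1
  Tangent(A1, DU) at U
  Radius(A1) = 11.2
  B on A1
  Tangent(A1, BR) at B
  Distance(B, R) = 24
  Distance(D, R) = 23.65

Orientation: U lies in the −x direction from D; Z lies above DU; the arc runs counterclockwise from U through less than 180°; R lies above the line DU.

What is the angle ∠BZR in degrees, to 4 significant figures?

64.98°

Checks: |ZU| = 11.20 ✓; |ZB| = 11.20 ✓; ∠(ZB, BR) = 90.00° ✓; |BR| = 24.00 ✓; |DR| = 23.65 ✓.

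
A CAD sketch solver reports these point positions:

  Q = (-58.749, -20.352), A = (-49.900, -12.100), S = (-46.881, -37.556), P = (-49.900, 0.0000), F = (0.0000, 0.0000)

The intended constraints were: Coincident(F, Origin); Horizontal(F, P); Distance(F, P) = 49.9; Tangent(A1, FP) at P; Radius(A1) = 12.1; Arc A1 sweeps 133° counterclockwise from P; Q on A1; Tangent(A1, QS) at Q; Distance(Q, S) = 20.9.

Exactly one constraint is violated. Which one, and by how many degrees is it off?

Tangent(A1, QS) at Q — off by 8.40°.

F = (0.00, 0.00) ✓; F.y = 0.00, P.y = 0.00 ✓; |FP| = 49.90 ✓; ∠(AP, PF) = 90.00° ✓; |AP| = 12.10 ✓; bearing(A→Q) − bearing(A→P) = 133.0° ✓; |AQ| = 12.10 ✓; ∠(AQ, QS) = 98.40° ✗; |QS| = 20.90 ✓.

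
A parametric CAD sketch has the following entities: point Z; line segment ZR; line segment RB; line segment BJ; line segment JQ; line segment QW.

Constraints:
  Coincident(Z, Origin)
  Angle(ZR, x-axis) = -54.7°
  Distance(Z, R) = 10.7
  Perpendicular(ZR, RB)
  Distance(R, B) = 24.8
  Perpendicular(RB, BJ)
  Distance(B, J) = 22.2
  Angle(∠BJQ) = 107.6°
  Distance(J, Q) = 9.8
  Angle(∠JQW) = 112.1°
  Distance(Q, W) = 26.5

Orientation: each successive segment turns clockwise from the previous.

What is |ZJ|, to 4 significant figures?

27.34

ZR ⟂ RB, so RB runs at -144.7°; with |RB| = 24.8, B = (-14.06, -23.06). The perpendicularity gives BJ at right angles to RB, so BJ runs at 125.3°; with |BJ| = 22.2, J = (-26.89, -4.945). Then |ZJ| = |J − Z| = 27.34.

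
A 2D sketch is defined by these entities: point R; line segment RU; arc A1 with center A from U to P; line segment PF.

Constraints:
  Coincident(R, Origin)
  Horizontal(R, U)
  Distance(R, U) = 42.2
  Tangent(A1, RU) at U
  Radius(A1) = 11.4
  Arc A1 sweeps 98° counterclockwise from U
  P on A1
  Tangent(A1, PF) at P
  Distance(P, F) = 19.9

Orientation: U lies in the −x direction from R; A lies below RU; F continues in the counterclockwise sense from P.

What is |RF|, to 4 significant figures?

60.34

On A1, U sits at bearing 90° from A; a 98° counterclockwise sweep puts P at bearing 188°, so P = A + 11.4·(cos 188°, sin 188°) = (-53.49, -12.99). The tangent condition forces AP to be normal to PF, so PF runs along (−sin 188°, cos 188°); with |PF| = 19.9, F = (-50.72, -32.69). Then |RF| = |F − R| = 60.34.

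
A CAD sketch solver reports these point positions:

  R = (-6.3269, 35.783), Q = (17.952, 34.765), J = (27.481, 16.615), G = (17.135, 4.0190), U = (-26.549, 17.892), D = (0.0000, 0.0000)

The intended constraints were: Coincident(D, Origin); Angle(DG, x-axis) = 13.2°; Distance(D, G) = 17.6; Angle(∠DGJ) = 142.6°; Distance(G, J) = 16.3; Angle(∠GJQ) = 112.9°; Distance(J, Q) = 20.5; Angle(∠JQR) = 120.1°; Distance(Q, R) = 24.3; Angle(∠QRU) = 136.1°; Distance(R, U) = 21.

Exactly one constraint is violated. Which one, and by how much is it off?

Distance(R, U) = 21 — off by 6.00.

D = (0.00, 0.00) ✓; DG at 13.20° ✓; |DG| = 17.60 ✓; ∠DGJ = 142.6° ✓; |GJ| = 16.30 ✓; ∠GJQ = 112.9° ✓; |JQ| = 20.50 ✓; ∠JQR = 120.1° ✓; |QR| = 24.30 ✓; ∠QRU = 136.1° ✓; |RU| = 27.00 ✗.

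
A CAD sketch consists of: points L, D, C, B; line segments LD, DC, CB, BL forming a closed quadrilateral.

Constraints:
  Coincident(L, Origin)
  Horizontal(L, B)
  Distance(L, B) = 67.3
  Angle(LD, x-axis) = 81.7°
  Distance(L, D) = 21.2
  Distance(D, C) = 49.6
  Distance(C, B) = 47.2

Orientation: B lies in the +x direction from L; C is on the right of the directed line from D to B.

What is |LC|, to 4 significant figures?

34.74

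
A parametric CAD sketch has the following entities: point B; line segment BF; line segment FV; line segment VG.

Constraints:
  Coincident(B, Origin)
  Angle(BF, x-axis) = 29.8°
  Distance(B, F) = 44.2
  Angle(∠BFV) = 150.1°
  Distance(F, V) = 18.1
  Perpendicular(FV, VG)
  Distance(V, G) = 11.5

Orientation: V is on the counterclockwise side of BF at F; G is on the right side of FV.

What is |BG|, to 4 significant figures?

65.63

∠BFV = 150.1°, so FV runs at 29.8° + (180° − 150.1°) = 59.70° from the x-axis; with |FV| = 18.1, V = F + 18.1·(cos 59.70°, sin 59.70°) = (47.49, 37.59). FV is perpendicular to VG; with |VG| = 11.5 on the right of FV, G = V + 11.5·(0.8634, -0.5045) = (57.42, 31.79). Then |BG| = |G − B| = 65.63.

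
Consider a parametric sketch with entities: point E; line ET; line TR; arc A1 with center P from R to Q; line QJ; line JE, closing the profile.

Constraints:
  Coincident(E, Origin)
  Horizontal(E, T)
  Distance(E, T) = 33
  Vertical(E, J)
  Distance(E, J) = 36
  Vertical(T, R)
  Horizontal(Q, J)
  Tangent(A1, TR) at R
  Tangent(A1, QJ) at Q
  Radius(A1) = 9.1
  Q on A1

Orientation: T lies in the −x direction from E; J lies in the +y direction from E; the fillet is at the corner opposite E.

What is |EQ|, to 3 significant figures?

43.2

E is at the origin; E and T share the same y with |ET| = 33.0 and T on the −x side, so T = (-33.0, 0.00). EJ is vertical with |EJ| = 36.0 and J on the +y side, so J = (0.00, 36.0). The virtual corner opposite E is at (-33.0, 36.0). Tangency of A1 to TR means the radius PR is perpendicular to TR and A1 meets QJ tangentially, so PQ is at right angles to QJ, with radius 9.1, so the center P sits 9.1 in from both sides at P = (-23.9, 26.9). That places the tangent points at R = (-33.0, 26.9) on TR and Q = (-23.9, 36.0) on QJ. Then |EQ| = |Q − E| = 43.2.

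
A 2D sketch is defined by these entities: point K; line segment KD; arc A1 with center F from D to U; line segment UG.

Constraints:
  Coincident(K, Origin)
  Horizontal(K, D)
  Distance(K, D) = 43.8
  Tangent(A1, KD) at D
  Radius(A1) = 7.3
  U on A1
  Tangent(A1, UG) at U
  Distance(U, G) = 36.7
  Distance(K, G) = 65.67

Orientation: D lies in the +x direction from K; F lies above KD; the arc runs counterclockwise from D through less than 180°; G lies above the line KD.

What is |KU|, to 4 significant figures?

51.68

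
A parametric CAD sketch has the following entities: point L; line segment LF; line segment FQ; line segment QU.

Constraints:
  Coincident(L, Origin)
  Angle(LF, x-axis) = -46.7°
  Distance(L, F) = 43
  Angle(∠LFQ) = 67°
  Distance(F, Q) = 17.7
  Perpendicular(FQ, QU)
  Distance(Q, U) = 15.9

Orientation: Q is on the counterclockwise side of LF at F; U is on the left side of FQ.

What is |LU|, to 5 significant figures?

23.699

L is at the origin; LF runs at -46.7° with length 43.0, so F = 43.0·(cos -46.7°, sin -46.7°) = (29.490, -31.294). ∠LFQ = 67.0°, so FQ runs at -46.7° + (180° − 67.0°) = 66.300° from the x-axis; with |FQ| = 17.7, Q = F + 17.7·(cos 66.300°, sin 66.300°) = (36.605, -15.087). The perpendicularity gives QU at right angles to FQ; with |QU| = 15.9 on the left of FQ, U = Q + 15.9·(-0.91566, 0.40195) = (22.046, -8.6960). Then |LU| = |U − L| = 23.699.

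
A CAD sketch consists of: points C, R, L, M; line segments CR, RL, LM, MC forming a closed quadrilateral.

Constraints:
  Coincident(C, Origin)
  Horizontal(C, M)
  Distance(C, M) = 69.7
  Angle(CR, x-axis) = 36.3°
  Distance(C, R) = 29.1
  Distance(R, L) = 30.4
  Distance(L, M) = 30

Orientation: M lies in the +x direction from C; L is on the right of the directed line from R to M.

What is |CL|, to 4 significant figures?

41.47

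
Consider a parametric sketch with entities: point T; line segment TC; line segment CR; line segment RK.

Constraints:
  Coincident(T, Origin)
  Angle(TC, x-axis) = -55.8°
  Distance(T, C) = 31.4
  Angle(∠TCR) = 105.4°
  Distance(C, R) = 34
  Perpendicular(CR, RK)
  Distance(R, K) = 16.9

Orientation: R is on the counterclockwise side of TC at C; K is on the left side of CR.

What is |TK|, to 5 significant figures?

44.400

T is at the origin; TC runs at -55.8° with length 31.4, so C = 31.4·(cos -55.8°, sin -55.8°) = (17.649, -25.970). ∠TCR = 105.4°, so CR runs at -55.8° + (180° − 105.4°) = 18.800° from the x-axis; with |CR| = 34.0, R = C + 34.0·(cos 18.800°, sin 18.800°) = (49.835, -15.013). CR is perpendicular to RK; with |RK| = 16.9 on the left of CR, K = R + 16.9·(-0.32227, 0.94665) = (44.389, 0.98508). Then |TK| = |K − T| = 44.400.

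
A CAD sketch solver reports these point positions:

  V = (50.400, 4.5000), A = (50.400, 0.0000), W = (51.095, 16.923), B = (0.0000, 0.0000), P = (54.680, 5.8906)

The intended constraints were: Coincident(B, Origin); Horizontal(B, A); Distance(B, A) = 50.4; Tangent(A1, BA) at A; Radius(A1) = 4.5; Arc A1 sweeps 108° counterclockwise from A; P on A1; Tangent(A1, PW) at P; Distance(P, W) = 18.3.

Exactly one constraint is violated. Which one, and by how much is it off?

Distance(P, W) = 18.3 — off by 6.70.

B = (0.00, 0.00) ✓; B.y = 0.00, A.y = 0.00 ✓; |BA| = 50.40 ✓; ∠(VA, AB) = 90.00° ✓; |VA| = 4.500 ✓; bearing(V→P) − bearing(V→A) = 108.0° ✓; |VP| = 4.500 ✓; ∠(VP, PW) = 90.00° ✓; |PW| = 11.60 ✗.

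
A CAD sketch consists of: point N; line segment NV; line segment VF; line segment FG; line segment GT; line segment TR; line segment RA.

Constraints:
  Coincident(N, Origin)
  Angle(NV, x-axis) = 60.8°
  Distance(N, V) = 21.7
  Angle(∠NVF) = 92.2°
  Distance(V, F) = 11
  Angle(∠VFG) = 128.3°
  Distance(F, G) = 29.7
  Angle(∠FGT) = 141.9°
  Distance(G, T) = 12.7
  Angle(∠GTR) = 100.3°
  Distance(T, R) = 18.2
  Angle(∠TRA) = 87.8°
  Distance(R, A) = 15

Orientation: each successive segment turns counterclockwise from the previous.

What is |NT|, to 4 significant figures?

33.50

∠VFG = 128.3° gives FG at -159.7° from the x-axis; with |FG| = 29.7, G = (-26.66, 14.37). ∠FGT = 141.9° gives GT at -121.6° from the x-axis; with |GT| = 12.7, T = (-33.31, 3.553). Then |NT| = |T − N| = 33.50.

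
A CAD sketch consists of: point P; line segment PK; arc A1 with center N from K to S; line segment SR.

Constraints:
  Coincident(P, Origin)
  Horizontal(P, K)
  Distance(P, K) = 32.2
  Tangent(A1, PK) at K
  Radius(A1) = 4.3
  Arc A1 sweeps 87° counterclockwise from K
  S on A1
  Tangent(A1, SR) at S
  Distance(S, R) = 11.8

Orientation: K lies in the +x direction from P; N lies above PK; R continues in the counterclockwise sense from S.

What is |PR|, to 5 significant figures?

40.358

On A1, K sits at bearing -90° from N; an 87° counterclockwise sweep puts S at bearing -3°, so S = N + 4.3·(cos -3°, sin -3°) = (36.494, 4.0750). Tangency of A1 to SR means the radius NS is perpendicular to SR, so SR runs along (−sin -3°, cos -3°); with |SR| = 11.8, R = (37.112, 15.859). Then |PR| = |R − P| = 40.358.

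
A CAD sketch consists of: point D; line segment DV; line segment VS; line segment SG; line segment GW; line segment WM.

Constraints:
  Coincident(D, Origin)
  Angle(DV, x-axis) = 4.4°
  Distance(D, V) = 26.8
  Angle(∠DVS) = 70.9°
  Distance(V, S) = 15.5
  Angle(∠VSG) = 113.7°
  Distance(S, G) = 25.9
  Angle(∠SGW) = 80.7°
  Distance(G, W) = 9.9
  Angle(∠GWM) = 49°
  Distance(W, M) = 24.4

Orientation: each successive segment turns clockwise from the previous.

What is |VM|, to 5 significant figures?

27.593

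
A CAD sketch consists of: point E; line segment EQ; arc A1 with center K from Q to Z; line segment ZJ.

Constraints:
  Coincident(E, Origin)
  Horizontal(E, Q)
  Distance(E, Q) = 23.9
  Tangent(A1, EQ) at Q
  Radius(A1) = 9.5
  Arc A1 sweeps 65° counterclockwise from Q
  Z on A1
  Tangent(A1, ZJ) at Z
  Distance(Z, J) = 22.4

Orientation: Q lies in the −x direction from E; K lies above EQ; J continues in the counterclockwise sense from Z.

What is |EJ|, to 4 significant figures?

26.44

E is at the origin; E and Q share the same y with |EQ| = 23.9 and Q on the −x side, so Q = (-23.90, 0.000). Tangency of A1 to EQ means the radius KQ is perpendicular to EQ, so K = Q + (0, 9.5) = (-23.90, 9.500). On A1, Q sits at bearing -90° from K; a 65° counterclockwise sweep puts Z at bearing -25°, so Z = K + 9.5·(cos -25°, sin -25°) = (-15.29, 5.485). A1 meets ZJ tangentially, so KZ is at right angles to ZJ, so ZJ runs along (−sin -25°, cos -25°); with |ZJ| = 22.4, J = (-5.823, 25.79). Then |EJ| = |J − E| = 26.44.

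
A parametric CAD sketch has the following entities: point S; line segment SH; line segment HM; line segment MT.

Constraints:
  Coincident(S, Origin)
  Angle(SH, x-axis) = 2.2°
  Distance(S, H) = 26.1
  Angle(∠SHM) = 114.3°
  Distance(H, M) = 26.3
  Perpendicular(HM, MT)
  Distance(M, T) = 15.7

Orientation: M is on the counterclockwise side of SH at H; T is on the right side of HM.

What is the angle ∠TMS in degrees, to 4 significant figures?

122.7°

S is at the origin; SH runs at 2.2° with length 26.1, so H = 26.1·(cos 2.2°, sin 2.2°) = (26.08, 1.002). ∠SHM = 114.3°, so HM runs at 2.2° + (180° − 114.3°) = 67.90° from the x-axis; with |HM| = 26.3, M = H + 26.3·(cos 67.90°, sin 67.90°) = (35.98, 25.37). HM ⟂ MT; with |MT| = 15.7 on the right of HM, T = M + 15.7·(0.9265, -0.3762) = (50.52, 19.46). Then cos ∠TMS = MT·MS / (|MT||MS|), giving 122.7°.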